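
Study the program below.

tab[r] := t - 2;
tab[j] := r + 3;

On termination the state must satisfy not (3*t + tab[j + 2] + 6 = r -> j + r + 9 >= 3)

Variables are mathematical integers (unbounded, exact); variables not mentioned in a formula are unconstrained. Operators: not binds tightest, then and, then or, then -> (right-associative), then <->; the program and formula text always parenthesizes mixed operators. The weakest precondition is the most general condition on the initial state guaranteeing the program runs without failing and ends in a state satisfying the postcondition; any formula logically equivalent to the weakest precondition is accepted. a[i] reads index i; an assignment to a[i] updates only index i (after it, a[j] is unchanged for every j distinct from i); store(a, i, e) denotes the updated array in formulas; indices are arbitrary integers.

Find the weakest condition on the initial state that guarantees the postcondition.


Working backward. After the program, the postcondition not (3*t + tab[j + 2] + 6 = r -> j + r + 9 >= 3) must hold; in canonical form it is not (tab[j + 2] + 3*t = r - 6 -> j + r >= -6).
Before tab[j] := r + 3: not (store(tab, j, r + 3)[j + 2] + 3*t = r - 6 -> j + r >= -6)
Before tab[r] := t - 2: not (store(store(tab, r, t - 2), j, r + 3)[j + 2] + 3*t = r - 6 -> j + r >= -6)
Answer: WP = not (store(store(tab, r, t - 2), j, r + 3)[j + 2] + 3*t = r - 6 -> j + r >= -6)


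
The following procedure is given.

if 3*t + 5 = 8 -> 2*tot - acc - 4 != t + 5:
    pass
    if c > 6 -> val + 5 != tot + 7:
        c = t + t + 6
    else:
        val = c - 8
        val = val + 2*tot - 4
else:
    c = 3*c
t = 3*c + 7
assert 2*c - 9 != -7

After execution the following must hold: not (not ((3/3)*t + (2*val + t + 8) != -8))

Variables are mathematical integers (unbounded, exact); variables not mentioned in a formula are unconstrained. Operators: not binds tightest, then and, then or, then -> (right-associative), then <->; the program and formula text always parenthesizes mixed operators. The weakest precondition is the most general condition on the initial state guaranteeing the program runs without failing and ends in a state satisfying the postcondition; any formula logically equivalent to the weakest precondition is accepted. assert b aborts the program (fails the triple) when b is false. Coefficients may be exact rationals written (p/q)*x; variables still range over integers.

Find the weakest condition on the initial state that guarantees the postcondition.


Working backward. After the program, the postcondition not (not ((3/3)*t + (2*val + t + 8) != -8)) must hold; in canonical form it is 2*t + 2*val != -16.
Before assert 2*c - 9 != -7: 2*c != 2 and 2*t + 2*val != -16
Before t := 3*c + 7: 2*c != 2 and 6*c + 2*val != -30
Then branch requires ((c > 6 -> val != tot + 2) -> (4*t != -10 and 12*t + 2*val != -66)) and ((not (c > 6 -> val != tot + 2)) -> (2*c != 2 and 8*c + 4*tot != -6)); else branch requires 6*c != 2 and 18*c + 2*val != -30.
Before the if: ((3*t = 3 -> 2*tot != acc + t + 9) -> (((c > 6 -> val != tot + 2) -> (4*t != -10 and 12*t + 2*val != -66)) and ((not (c > 6 -> val != tot + 2)) -> (2*c != 2 and 8*c + 4*tot != -6)))) and ((not (3*t = 3 -> 2*tot != acc + t + 9)) -> (6*c != 2 and 18*c + 2*val != -30))
Answer: WP = ((3*t = 3 -> 2*tot != acc + t + 9) -> (((c > 6 -> val != tot + 2) -> (4*t != -10 and 12*t + 2*val != -66)) and ((not (c > 6 -> val != tot + 2)) -> (2*c != 2 and 8*c + 4*tot != -6)))) and ((not (3*t = 3 -> 2*tot != acc + t + 9)) -> (6*c != 2 and 18*c + 2*val != -30))


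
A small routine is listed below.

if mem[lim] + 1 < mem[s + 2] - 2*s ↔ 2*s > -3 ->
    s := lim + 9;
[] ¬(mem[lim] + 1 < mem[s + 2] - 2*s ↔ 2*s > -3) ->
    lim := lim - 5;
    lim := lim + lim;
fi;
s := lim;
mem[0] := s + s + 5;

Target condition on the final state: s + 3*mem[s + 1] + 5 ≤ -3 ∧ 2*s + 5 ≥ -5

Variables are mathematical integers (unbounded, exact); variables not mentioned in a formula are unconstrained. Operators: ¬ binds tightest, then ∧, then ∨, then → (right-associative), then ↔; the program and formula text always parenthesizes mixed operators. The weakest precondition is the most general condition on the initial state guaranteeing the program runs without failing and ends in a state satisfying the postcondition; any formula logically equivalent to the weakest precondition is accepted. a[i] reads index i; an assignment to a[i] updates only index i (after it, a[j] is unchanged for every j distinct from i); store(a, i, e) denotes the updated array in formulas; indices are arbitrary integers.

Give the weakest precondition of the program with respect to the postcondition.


Working backward. After the program, the postcondition s + 3*mem[s + 1] + 5 ≤ -3 ∧ 2*s + 5 ≥ -5 must hold; in canonical form it is 3*mem[s + 1] + s ≤ -8 ∧ 2*s ≥ -10.
Before mem[0] := s + s + 5: 3*store(mem, 0, 2*s + 5)[s + 1] + s ≤ -8 ∧ 2*s ≥ -10
Before s := lim: 3*store(mem, 0, 2*lim + 5)[lim + 1] + lim ≤ -8 ∧ 2*lim ≥ -10
Then branch requires 3*store(mem, 0, 2*lim + 5)[lim + 1] + lim ≤ -8 ∧ 2*lim ≥ -10; else branch requires 3*store(mem, 0, 4*lim - 15)[2*lim - 9] + 2*lim ≤ 2 ∧ 4*lim ≥ 10.
Before the if: ((mem[lim] + 2*s < mem[s + 2] - 1 ↔ 2*s > -3) → (3*store(mem, 0, 2*lim + 5)[lim + 1] + lim ≤ -8 ∧ 2*lim ≥ -10)) ∧ ((¬(mem[lim] + 2*s < mem[s + 2] - 1 ↔ 2*s > -3)) → (3*store(mem, 0, 4*lim - 15)[2*lim - 9] + 2*lim ≤ 2 ∧ 4*lim ≥ 10))
Answer: WP = ((mem[lim] + 2*s < mem[s + 2] - 1 ↔ 2*s > -3) → (3*store(mem, 0, 2*lim + 5)[lim + 1] + lim ≤ -8 ∧ 2*lim ≥ -10)) ∧ ((¬(mem[lim] + 2*s < mem[s + 2] - 1 ↔ 2*s > -3)) → (3*store(mem, 0, 4*lim - 15)[2*lim - 9] + 2*lim ≤ 2 ∧ 4*lim ≥ 10))


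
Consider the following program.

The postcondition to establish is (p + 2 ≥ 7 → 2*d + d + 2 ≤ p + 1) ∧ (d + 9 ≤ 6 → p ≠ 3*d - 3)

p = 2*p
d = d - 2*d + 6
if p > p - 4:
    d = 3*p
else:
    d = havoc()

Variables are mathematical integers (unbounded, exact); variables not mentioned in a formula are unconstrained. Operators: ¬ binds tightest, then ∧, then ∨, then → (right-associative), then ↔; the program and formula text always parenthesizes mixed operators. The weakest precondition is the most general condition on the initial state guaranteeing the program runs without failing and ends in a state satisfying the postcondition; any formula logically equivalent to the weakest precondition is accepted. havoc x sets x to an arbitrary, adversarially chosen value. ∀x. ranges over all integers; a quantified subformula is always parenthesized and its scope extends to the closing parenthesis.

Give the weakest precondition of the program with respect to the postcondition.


Working backward. After the program, the postcondition (p + 2 ≥ 7 → 2*d + d + 2 ≤ p + 1) ∧ (d + 9 ≤ 6 → p ≠ 3*d - 3) must hold; in canonical form it is (p ≥ 5 → 3*d ≤ p - 1) ∧ (d ≤ -3 → p ≠ 3*d - 3).
Then branch requires (p ≥ 5 → 8*p ≤ -1) ∧ (3*p ≤ -3 → 8*p ≠ 3); else branch requires ∀d_1. ((p ≥ 5 → 3*d_1 ≤ p - 1) ∧ (d_1 ≤ -3 → p ≠ 3*d_1 - 3)).
Before the if: (p ≥ 5 → 8*p ≤ -1) ∧ (3*p ≤ -3 → 8*p ≠ 3)
Before d := d - 2*d + 6: (p ≥ 5 → 8*p ≤ -1) ∧ (3*p ≤ -3 → 8*p ≠ 3)
Before p := 2*p: (2*p ≥ 5 → 16*p ≤ -1) ∧ (6*p ≤ -3 → 16*p ≠ 3)
Answer: WP = (2*p ≥ 5 → 16*p ≤ -1) ∧ (6*p ≤ -3 → 16*p ≠ 3)


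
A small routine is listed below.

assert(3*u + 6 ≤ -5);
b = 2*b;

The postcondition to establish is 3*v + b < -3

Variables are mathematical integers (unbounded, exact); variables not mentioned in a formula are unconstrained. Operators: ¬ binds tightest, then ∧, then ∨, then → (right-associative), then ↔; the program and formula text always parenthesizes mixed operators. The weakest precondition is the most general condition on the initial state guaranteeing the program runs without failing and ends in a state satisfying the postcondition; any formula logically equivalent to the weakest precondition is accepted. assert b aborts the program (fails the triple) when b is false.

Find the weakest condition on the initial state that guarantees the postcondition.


Working backward. After the program, the postcondition 3*v + b < -3 must hold; in canonical form it is b + 3*v < -3.
Before b := 2*b: 2*b + 3*v < -3
Before assert 3*u + 6 ≤ -5: 3*u ≤ -11 ∧ 2*b + 3*v < -3
Answer: WP = 3*u ≤ -11 ∧ 2*b + 3*v < -3


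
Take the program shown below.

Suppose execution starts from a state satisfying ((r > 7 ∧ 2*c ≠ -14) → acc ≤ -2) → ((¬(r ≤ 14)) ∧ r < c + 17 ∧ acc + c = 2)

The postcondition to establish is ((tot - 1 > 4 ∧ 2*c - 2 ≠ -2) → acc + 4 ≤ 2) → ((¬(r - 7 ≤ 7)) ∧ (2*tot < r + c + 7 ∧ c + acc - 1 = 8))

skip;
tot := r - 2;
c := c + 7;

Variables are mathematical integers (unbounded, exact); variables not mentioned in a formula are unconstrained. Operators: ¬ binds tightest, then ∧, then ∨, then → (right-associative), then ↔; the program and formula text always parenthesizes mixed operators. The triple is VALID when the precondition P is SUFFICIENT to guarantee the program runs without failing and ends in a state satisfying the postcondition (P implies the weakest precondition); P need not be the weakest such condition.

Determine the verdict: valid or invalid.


Working backward. After the program, the postcondition ((tot - 1 > 4 ∧ 2*c - 2 ≠ -2) → acc + 4 ≤ 2) → ((¬(r - 7 ≤ 7)) ∧ (2*tot < r + c + 7 ∧ c + acc - 1 = 8)) must hold; in canonical form it is ((tot > 5 ∧ 2*c ≠ 0) → acc ≤ -2) → ((¬(r ≤ 14)) ∧ 2*tot < c + r + 7 ∧ acc + c = 9).
Before c := c + 7: ((tot > 5 ∧ 2*c ≠ -14) → acc ≤ -2) → ((¬(r ≤ 14)) ∧ 2*tot < c + r + 14 ∧ acc + c = 2)
Before tot := r - 2: ((r > 7 ∧ 2*c ≠ -14) → acc ≤ -2) → ((¬(r ≤ 14)) ∧ r < c + 18 ∧ acc + c = 2)
Before skip: ((r > 7 ∧ 2*c ≠ -14) → acc ≤ -2) → ((¬(r ≤ 14)) ∧ r < c + 18 ∧ acc + c = 2)
The weakest precondition is ((r > 7 ∧ 2*c ≠ -14) → acc ≤ -2) → ((¬(r ≤ 14)) ∧ r < c + 18 ∧ acc + c = 2).
Check whether ((r > 7 ∧ 2*c ≠ -14) → acc ≤ -2) → ((¬(r ≤ 14)) ∧ r < c + 17 ∧ acc + c = 2) implies it.
Every state satisfying the precondition satisfies the weakest precondition: the implication holds.
Answer: valid


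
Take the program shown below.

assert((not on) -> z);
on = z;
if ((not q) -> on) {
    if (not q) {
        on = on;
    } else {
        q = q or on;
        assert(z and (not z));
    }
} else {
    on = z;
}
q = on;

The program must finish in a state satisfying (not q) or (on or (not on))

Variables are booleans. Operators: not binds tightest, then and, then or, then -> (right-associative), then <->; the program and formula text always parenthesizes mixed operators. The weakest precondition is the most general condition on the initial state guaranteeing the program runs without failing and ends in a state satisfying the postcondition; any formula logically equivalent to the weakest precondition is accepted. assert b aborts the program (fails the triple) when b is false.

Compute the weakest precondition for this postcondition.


Working backward. After the program, the postcondition (not q) or (on or (not on)) must hold; in canonical form it is true.
Before q := on: true
Then branch requires not q; else branch requires true.
Before the if: ((not q) -> on) -> (not q)
Before on := z: ((not q) -> z) -> (not q)
Before assert (not on) -> z: ((not on) -> z) and (((not q) -> z) -> (not q))
Answer: WP = ((not on) -> z) and (((not q) -> z) -> (not q))


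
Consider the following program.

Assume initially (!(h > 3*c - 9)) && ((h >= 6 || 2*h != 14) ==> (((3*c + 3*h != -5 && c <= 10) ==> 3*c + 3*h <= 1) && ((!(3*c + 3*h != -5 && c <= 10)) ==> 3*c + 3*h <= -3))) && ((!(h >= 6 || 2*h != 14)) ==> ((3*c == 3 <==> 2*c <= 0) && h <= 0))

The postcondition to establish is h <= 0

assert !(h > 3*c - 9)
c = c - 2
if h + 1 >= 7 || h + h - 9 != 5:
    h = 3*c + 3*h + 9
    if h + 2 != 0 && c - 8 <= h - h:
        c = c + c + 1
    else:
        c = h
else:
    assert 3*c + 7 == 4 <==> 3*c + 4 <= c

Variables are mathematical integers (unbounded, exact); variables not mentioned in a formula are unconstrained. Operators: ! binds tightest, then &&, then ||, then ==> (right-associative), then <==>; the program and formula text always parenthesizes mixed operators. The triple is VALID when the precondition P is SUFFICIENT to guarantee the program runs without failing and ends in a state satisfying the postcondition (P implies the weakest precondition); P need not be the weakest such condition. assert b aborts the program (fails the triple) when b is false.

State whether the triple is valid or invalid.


Working backward. After the program, h <= 0 must hold.
Then branch requires ((3*c + 3*h != -11 && c <= 8) ==> 3*c + 3*h <= -9) && ((!(3*c + 3*h != -11 && c <= 8)) ==> 3*c + 3*h <= -9); else branch requires (3*c == -3 <==> 2*c <= -4) && h <= 0.
Before the if: ((h >= 6 || 2*h != 14) ==> (((3*c + 3*h != -11 && c <= 8) ==> 3*c + 3*h <= -9) && ((!(3*c + 3*h != -11 && c <= 8)) ==> 3*c + 3*h <= -9))) && ((!(h >= 6 || 2*h != 14)) ==> ((3*c == -3 <==> 2*c <= -4) && h <= 0))
Before c := c - 2: ((h >= 6 || 2*h != 14) ==> (((3*c + 3*h != -5 && c <= 10) ==> 3*c + 3*h <= -3) && ((!(3*c + 3*h != -5 && c <= 10)) ==> 3*c + 3*h <= -3))) && ((!(h >= 6 || 2*h != 14)) ==> ((3*c == 3 <==> 2*c <= 0) && h <= 0))
Before assert !(h > 3*c - 9): (!(h > 3*c - 9)) && ((h >= 6 || 2*h != 14) ==> (((3*c + 3*h != -5 && c <= 10) ==> 3*c + 3*h <= -3) && ((!(3*c + 3*h != -5 && c <= 10)) ==> 3*c + 3*h <= -3))) && ((!(h >= 6 || 2*h != 14)) ==> ((3*c == 3 <==> 2*c <= 0) && h <= 0))
The weakest precondition is (!(h > 3*c - 9)) && ((h >= 6 || 2*h != 14) ==> (((3*c + 3*h != -5 && c <= 10) ==> 3*c + 3*h <= -3) && ((!(3*c + 3*h != -5 && c <= 10)) ==> 3*c + 3*h <= -3))) && ((!(h >= 6 || 2*h != 14)) ==> ((3*c == 3 <==> 2*c <= 0) && h <= 0)).
Check whether (!(h > 3*c - 9)) && ((h >= 6 || 2*h != 14) ==> (((3*c + 3*h != -5 && c <= 10) ==> 3*c + 3*h <= 1) && ((!(3*c + 3*h != -5 && c <= 10)) ==> 3*c + 3*h <= -3))) && ((!(h >= 6 || 2*h != 14)) ==> ((3*c == 3 <==> 2*c <= 0) && h <= 0)) implies it.
Countermodel: at the initial state c = 3, h = -3, the precondition holds but the weakest precondition fails.
Answer: invalid


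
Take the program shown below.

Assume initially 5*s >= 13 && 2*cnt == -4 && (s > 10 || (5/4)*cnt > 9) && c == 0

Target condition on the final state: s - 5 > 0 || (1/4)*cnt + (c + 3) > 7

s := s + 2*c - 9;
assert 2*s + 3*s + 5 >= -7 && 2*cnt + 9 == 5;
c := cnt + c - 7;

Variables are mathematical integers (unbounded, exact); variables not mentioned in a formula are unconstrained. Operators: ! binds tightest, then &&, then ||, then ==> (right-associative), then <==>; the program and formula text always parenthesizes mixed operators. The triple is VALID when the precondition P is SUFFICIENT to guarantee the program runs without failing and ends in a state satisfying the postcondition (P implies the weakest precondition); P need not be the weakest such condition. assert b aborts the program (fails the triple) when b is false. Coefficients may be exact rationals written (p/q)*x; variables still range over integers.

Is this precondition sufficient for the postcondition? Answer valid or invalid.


Working backward. After the program, the postcondition s - 5 > 0 || (1/4)*cnt + (c + 3) > 7 must hold; in canonical form it is s > 5 || c + (1/4)*cnt > 4.
Before c := cnt + c - 7: s > 5 || c + (5/4)*cnt > 11
Before assert 2*s + 3*s + 5 >= -7 && 2*cnt + 9 == 5: 5*s >= -12 && 2*cnt == -4 && (s > 5 || c + (5/4)*cnt > 11)
Before s := s + 2*c - 9: 10*c + 5*s >= 33 && 2*cnt == -4 && (2*c + s > 14 || c + (5/4)*cnt > 11)
The weakest precondition is 10*c + 5*s >= 33 && 2*cnt == -4 && (2*c + s > 14 || c + (5/4)*cnt > 11).
Check whether 5*s >= 13 && 2*cnt == -4 && (s > 10 || (5/4)*cnt > 9) && c == 0 implies it.
Countermodel: at the initial state c = 0, cnt = -2, s = 11, the precondition holds but the weakest precondition fails.
Answer: invalid


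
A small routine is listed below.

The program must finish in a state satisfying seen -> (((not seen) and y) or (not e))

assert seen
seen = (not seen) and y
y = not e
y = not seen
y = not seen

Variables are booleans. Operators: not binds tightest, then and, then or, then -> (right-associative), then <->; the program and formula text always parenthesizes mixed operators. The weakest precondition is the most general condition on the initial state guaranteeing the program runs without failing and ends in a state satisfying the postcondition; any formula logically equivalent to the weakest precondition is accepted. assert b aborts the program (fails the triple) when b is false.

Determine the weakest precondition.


Working backward. After the program, seen -> (((not seen) and y) or (not e)) must hold.
Before y := not seen: seen -> ((not seen) or (not e))
Before y := not seen: seen -> ((not seen) or (not e))
Before y := not e: seen -> ((not seen) or (not e))
Before seen := (not seen) and y: ((not seen) and y) -> ((not ((not seen) and y)) or (not e))
Before assert seen: seen and (((not seen) and y) -> ((not ((not seen) and y)) or (not e)))
Answer: WP = seen and (((not seen) and y) -> ((not ((not seen) and y)) or (not e)))


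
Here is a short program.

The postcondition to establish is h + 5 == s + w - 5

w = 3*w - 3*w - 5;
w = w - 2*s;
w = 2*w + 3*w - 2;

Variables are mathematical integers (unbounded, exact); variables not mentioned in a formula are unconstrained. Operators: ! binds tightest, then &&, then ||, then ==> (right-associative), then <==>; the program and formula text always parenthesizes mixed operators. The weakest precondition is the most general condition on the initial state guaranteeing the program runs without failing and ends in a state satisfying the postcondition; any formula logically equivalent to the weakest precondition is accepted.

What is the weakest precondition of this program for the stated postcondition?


Working backward. After the program, the postcondition h + 5 == s + w - 5 must hold; in canonical form it is h == s + w - 10.
Before w := 2*w + 3*w - 2: h == s + 5*w - 12
Before w := w - 2*s: h + 9*s == 5*w - 12
Before w := 3*w - 3*w - 5: h + 9*s == -37
Answer: WP = h + 9*s == -37


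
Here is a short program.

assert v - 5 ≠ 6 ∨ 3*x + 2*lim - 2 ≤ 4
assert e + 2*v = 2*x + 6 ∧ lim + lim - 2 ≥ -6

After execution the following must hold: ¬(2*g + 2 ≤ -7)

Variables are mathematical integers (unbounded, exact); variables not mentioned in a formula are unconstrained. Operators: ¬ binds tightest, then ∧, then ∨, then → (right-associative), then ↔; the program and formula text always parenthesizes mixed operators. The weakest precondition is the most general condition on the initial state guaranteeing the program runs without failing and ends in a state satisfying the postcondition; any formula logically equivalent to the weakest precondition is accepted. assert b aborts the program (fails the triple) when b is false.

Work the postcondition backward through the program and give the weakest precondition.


Working backward. After the program, the postcondition ¬(2*g + 2 ≤ -7) must hold; in canonical form it is ¬(2*g ≤ -9).
Before assert e + 2*v = 2*x + 6 ∧ lim + lim - 2 ≥ -6: e + 2*v = 2*x + 6 ∧ 2*lim ≥ -4 ∧ (¬(2*g ≤ -9))
Before assert v - 5 ≠ 6 ∨ 3*x + 2*lim - 2 ≤ 4: (v ≠ 11 ∨ 2*lim + 3*x ≤ 6) ∧ e + 2*v = 2*x + 6 ∧ 2*lim ≥ -4 ∧ (¬(2*g ≤ -9))
Answer: WP = (v ≠ 11 ∨ 2*lim + 3*x ≤ 6) ∧ e + 2*v = 2*x + 6 ∧ 2*lim ≥ -4 ∧ (¬(2*g ≤ -9))


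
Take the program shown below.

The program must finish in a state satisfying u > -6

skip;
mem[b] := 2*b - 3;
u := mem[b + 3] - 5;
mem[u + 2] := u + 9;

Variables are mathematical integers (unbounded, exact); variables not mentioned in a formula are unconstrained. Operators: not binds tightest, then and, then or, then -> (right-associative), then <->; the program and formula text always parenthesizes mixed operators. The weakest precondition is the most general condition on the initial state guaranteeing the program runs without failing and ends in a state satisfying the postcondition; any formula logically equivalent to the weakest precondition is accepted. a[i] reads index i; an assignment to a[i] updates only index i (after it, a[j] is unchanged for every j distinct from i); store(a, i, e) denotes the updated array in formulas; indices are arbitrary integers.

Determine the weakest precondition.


Working backward. After the program, u > -6 must hold.
Before mem[u + 2] := u + 9: u > -6
Before u := mem[b + 3] - 5: mem[b + 3] > -1
Before mem[b] := 2*b - 3: store(mem, b, 2*b - 3)[b + 3] > -1
Before skip: store(mem, b, 2*b - 3)[b + 3] > -1
Answer: WP = store(mem, b, 2*b - 3)[b + 3] > -1


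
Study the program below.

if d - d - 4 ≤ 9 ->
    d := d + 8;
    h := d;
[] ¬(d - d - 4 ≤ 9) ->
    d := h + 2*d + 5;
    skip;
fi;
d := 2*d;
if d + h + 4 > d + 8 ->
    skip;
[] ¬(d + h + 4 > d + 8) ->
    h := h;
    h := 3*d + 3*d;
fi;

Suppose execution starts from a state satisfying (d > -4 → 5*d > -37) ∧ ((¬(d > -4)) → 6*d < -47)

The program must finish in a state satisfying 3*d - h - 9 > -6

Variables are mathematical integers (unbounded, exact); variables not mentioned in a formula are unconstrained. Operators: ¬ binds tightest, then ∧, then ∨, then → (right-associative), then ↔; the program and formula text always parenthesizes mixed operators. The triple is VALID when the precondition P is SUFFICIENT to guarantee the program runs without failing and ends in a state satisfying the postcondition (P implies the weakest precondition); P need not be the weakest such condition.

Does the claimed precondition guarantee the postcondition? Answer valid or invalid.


Working backward. After the program, the postcondition 3*d - h - 9 > -6 must hold; in canonical form it is 3*d > h + 3.
Then branch requires 3*d > h + 3; else branch requires 3*d < -3.
Before the if: (h > 4 → 3*d > h + 3) ∧ ((¬(h > 4)) → 3*d < -3)
Before d := 2*d: (h > 4 → 6*d > h + 3) ∧ ((¬(h > 4)) → 6*d < -3)
Then branch requires (d > -4 → 5*d > -37) ∧ ((¬(d > -4)) → 6*d < -51); else branch requires (h > 4 → 12*d + 5*h > -27) ∧ ((¬(h > 4)) → 12*d + 6*h < -33).
Before the if: (d > -4 → 5*d > -37) ∧ ((¬(d > -4)) → 6*d < -51)
The weakest precondition is (d > -4 → 5*d > -37) ∧ ((¬(d > -4)) → 6*d < -51).
Check whether (d > -4 → 5*d > -37) ∧ ((¬(d > -4)) → 6*d < -47) implies it.
Countermodel: at the initial state d = -8, the precondition holds but the weakest precondition fails.
Answer: invalid


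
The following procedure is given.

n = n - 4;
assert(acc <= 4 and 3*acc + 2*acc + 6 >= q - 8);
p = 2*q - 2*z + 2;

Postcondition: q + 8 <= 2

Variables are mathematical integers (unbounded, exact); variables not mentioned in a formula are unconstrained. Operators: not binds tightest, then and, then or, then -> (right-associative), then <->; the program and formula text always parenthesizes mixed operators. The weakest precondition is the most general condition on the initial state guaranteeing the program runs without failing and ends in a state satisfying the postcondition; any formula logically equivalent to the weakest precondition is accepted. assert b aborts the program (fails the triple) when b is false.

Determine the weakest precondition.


Working backward. After the program, the postcondition q + 8 <= 2 must hold; in canonical form it is q <= -6.
Before p := 2*q - 2*z + 2: q <= -6
Before assert acc <= 4 and 3*acc + 2*acc + 6 >= q - 8: acc <= 4 and 5*acc >= q - 14 and q <= -6
Before n := n - 4: acc <= 4 and 5*acc >= q - 14 and q <= -6
Answer: WP = acc <= 4 and 5*acc >= q - 14 and q <= -6


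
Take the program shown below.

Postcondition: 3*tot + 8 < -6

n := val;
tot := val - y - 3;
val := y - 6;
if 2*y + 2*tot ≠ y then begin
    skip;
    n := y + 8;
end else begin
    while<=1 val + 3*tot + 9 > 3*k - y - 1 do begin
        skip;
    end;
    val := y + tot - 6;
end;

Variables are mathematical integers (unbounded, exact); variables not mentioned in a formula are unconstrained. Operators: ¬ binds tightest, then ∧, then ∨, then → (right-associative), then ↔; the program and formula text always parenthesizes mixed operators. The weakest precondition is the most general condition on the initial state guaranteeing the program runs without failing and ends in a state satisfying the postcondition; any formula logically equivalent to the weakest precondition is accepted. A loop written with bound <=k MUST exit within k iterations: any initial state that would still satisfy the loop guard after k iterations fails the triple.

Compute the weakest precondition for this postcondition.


Working backward. After the program, the postcondition 3*tot + 8 < -6 must hold; in canonical form it is 3*tot < -14.
Then branch requires 3*tot < -14; else branch requires (3*tot + val + y > 3*k - 10 → ((¬(3*tot + val + y > 3*k - 10)) ∧ 3*tot < -14)) ∧ ((¬(3*tot + val + y > 3*k - 10)) → 3*tot < -14).
Before the if: (2*tot + y ≠ 0 → 3*tot < -14) ∧ ((¬(2*tot + y ≠ 0)) → ((3*tot + val + y > 3*k - 10 → ((¬(3*tot + val + y > 3*k - 10)) ∧ 3*tot < -14)) ∧ ((¬(3*tot + val + y > 3*k - 10)) → 3*tot < -14)))
Before val := y - 6: (2*tot + y ≠ 0 → 3*tot < -14) ∧ ((¬(2*tot + y ≠ 0)) → ((3*tot + 2*y > 3*k - 4 → ((¬(3*tot + 2*y > 3*k - 4)) ∧ 3*tot < -14)) ∧ ((¬(3*tot + 2*y > 3*k - 4)) → 3*tot < -14)))
Before tot := val - y - 3: (2*val ≠ y + 6 → 3*val < 3*y - 5) ∧ ((¬(2*val ≠ y + 6)) → ((3*val > 3*k + y + 5 → ((¬(3*val > 3*k + y + 5)) ∧ 3*val < 3*y - 5)) ∧ ((¬(3*val > 3*k + y + 5)) → 3*val < 3*y - 5)))
Before n := val: (2*val ≠ y + 6 → 3*val < 3*y - 5) ∧ ((¬(2*val ≠ y + 6)) → ((3*val > 3*k + y + 5 → ((¬(3*val > 3*k + y + 5)) ∧ 3*val < 3*y - 5)) ∧ ((¬(3*val > 3*k + y + 5)) → 3*val < 3*y - 5)))
Answer: WP = (2*val ≠ y + 6 → 3*val < 3*y - 5) ∧ ((¬(2*val ≠ y + 6)) → ((3*val > 3*k + y + 5 → ((¬(3*val > 3*k + y + 5)) ∧ 3*val < 3*y - 5)) ∧ ((¬(3*val > 3*k + y + 5)) → 3*val < 3*y - 5)))


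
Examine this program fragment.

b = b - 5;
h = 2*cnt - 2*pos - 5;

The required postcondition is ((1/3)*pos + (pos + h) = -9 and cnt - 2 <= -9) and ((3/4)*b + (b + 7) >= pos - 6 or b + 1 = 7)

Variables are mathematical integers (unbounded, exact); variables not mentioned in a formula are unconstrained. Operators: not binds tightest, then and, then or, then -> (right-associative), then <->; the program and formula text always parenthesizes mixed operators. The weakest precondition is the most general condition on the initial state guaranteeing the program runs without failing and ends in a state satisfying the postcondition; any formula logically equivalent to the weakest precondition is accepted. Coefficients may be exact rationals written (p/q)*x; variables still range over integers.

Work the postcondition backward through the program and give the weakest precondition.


Working backward. After the program, the postcondition ((1/3)*pos + (pos + h) = -9 and cnt - 2 <= -9) and ((3/4)*b + (b + 7) >= pos - 6 or b + 1 = 7) must hold; in canonical form it is h + (4/3)*pos = -9 and cnt <= -7 and ((7/4)*b >= pos - 13 or b = 6).
Before h := 2*cnt - 2*pos - 5: 2*cnt = (2/3)*pos - 4 and cnt <= -7 and ((7/4)*b >= pos - 13 or b = 6)
Before b := b - 5: 2*cnt = (2/3)*pos - 4 and cnt <= -7 and ((7/4)*b >= pos - 17/4 or b = 11)
Answer: WP = 2*cnt = (2/3)*pos - 4 and cnt <= -7 and ((7/4)*b >= pos - 17/4 or b = 11)


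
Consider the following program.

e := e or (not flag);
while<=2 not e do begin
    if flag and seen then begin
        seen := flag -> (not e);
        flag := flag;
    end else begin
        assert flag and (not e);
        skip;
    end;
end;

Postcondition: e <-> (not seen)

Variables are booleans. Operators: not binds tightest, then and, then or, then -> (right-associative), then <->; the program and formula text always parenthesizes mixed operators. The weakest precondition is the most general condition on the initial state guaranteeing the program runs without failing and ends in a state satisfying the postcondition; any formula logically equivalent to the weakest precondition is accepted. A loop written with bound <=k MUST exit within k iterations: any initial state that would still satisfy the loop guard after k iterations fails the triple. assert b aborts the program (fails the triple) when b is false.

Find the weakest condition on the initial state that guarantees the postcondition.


Working backward. After the program, e <-> (not seen) must hold.
Before the loop (bound <=2), unroll the exhaustion recursion (WP_0 = exit-now case; WP_j = one more guarded iteration, up to j = 2):
  WP_0: e and (e <-> (not seen))
  WP_1: ((not e) -> (((flag and seen) -> (e and (e <-> (not (flag -> (not e)))))) and flag and seen)) and (e -> (e <-> (not seen)))
  WP_2: ((not e) -> (((flag and seen) -> (((not e) -> (((flag and (flag -> (not e))) -> (e and (e <-> (not (flag -> (not e)))))) and flag and (flag -> (not e)))) and (e -> (e <-> (not (flag -> (not e))))))) and ((not (flag and seen)) -> (flag and (not e) and ((not e) -> (((flag and seen) -> (e and (e <-> (not (flag -> (not e)))))) and flag and seen)) and (e -> (e <-> (not seen))))))) and (e -> (e <-> (not seen)))
So before the loop: ((not e) -> (((flag and seen) -> (((not e) -> (((flag and (flag -> (not e))) -> (e and (e <-> (not (flag -> (not e)))))) and flag and (flag -> (not e)))) and (e -> (e <-> (not (flag -> (not e))))))) and ((not (flag and seen)) -> (flag and (not e) and ((not e) -> (((flag and seen) -> (e and (e <-> (not (flag -> (not e)))))) and flag and seen)) and (e -> (e <-> (not seen))))))) and (e -> (e <-> (not seen)))
Before e := e or (not flag): ((not (e or (not flag))) -> (((flag and seen) -> (((not (e or (not flag))) -> (((flag and (flag -> (not (e or (not flag))))) -> ((e or (not flag)) and ((e or (not flag)) <-> (not (flag -> (not (e or (not flag)))))))) and flag and (flag -> (not (e or (not flag)))))) and ((e or (not flag)) -> ((e or (not flag)) <-> (not (flag -> (not (e or (not flag))))))))) and ((not (flag and seen)) -> (flag and (not (e or (not flag))) and ((not (e or (not flag))) -> (((flag and seen) -> ((e or (not flag)) and ((e or (not flag)) <-> (not (flag -> (not (e or (not flag)))))))) and flag and seen)) and ((e or (not flag)) -> ((e or (not flag)) <-> (not seen))))))) and ((e or (not flag)) -> ((e or (not flag)) <-> (not seen)))
Answer: WP = ((not (e or (not flag))) -> (((flag and seen) -> (((not (e or (not flag))) -> (((flag and (flag -> (not (e or (not flag))))) -> ((e or (not flag)) and ((e or (not flag)) <-> (not (flag -> (not (e or (not flag)))))))) and flag and (flag -> (not (e or (not flag)))))) and ((e or (not flag)) -> ((e or (not flag)) <-> (not (flag -> (not (e or (not flag))))))))) and ((not (flag and seen)) -> (flag and (not (e or (not flag))) and ((not (e or (not flag))) -> (((flag and seen) -> ((e or (not flag)) and ((e or (not flag)) <-> (not (flag -> (not (e or (not flag)))))))) and flag and seen)) and ((e or (not flag)) -> ((e or (not flag)) <-> (not seen))))))) and ((e or (not flag)) -> ((e or (not flag)) <-> (not seen)))


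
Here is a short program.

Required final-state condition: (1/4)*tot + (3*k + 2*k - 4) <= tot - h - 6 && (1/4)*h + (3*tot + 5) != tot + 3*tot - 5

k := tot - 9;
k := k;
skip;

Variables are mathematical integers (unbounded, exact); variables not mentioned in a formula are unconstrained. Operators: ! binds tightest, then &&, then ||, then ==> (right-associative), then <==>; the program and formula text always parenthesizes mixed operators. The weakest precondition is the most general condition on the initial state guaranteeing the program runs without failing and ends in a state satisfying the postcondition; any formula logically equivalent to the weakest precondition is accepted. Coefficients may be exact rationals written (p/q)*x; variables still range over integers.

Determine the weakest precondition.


Working backward. After the program, the postcondition (1/4)*tot + (3*k + 2*k - 4) <= tot - h - 6 && (1/4)*h + (3*tot + 5) != tot + 3*tot - 5 must hold; in canonical form it is h + 5*k <= (3/4)*tot - 2 && (1/4)*h != tot - 10.
Before skip: h + 5*k <= (3/4)*tot - 2 && (1/4)*h != tot - 10
Before k := k: h + 5*k <= (3/4)*tot - 2 && (1/4)*h != tot - 10
Before k := tot - 9: h + (17/4)*tot <= 43 && (1/4)*h != tot - 10
Answer: WP = h + (17/4)*tot <= 43 && (1/4)*h != tot - 10


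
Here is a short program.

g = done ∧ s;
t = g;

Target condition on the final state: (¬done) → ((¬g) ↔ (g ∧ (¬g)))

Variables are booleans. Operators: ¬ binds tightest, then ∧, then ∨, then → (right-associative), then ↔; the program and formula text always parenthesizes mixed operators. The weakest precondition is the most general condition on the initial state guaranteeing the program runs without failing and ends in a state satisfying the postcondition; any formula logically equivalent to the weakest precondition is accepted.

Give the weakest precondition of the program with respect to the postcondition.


Working backward. After the program, the postcondition (¬done) → ((¬g) ↔ (g ∧ (¬g))) must hold; in canonical form it is (¬done) → g.
Before t := g: (¬done) → g
Before g := done ∧ s: (¬done) → (done ∧ s)
Answer: WP = (¬done) → (done ∧ s)


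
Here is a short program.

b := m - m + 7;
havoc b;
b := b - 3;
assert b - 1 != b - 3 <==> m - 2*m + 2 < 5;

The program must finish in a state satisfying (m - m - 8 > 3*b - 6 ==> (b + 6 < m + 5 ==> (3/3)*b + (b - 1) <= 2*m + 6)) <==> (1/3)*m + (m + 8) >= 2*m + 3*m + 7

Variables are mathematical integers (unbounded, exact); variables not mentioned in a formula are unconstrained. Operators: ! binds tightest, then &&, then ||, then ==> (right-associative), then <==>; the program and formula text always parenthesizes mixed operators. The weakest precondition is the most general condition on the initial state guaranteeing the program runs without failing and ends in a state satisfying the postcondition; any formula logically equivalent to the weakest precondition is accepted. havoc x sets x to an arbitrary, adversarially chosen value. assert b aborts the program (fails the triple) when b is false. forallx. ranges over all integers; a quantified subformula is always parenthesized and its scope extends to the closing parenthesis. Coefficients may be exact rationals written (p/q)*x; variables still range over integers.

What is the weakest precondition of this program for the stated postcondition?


Working backward. After the program, the postcondition (m - m - 8 > 3*b - 6 ==> (b + 6 < m + 5 ==> (3/3)*b + (b - 1) <= 2*m + 6)) <==> (1/3)*m + (m + 8) >= 2*m + 3*m + 7 must hold; in canonical form it is (3*b < -2 ==> (b < m - 1 ==> 2*b <= 2*m + 7)) <==> (11/3)*m <= 1.
Before assert b - 1 != b - 3 <==> m - 2*m + 2 < 5: m > -3 && ((3*b < -2 ==> (b < m - 1 ==> 2*b <= 2*m + 7)) <==> (11/3)*m <= 1)
Before b := b - 3: m > -3 && ((3*b < 7 ==> (b < m + 2 ==> 2*b <= 2*m + 13)) <==> (11/3)*m <= 1)
Before havoc b: forall b_1. (m > -3 && ((3*b_1 < 7 ==> (b_1 < m + 2 ==> 2*b_1 <= 2*m + 13)) <==> (11/3)*m <= 1))
Before b := m - m + 7: forall b_1. (m > -3 && ((3*b_1 < 7 ==> (b_1 < m + 2 ==> 2*b_1 <= 2*m + 13)) <==> (11/3)*m <= 1))
Answer: WP = forall b_1. (m > -3 && ((3*b_1 < 7 ==> (b_1 < m + 2 ==> 2*b_1 <= 2*m + 13)) <==> (11/3)*m <= 1))


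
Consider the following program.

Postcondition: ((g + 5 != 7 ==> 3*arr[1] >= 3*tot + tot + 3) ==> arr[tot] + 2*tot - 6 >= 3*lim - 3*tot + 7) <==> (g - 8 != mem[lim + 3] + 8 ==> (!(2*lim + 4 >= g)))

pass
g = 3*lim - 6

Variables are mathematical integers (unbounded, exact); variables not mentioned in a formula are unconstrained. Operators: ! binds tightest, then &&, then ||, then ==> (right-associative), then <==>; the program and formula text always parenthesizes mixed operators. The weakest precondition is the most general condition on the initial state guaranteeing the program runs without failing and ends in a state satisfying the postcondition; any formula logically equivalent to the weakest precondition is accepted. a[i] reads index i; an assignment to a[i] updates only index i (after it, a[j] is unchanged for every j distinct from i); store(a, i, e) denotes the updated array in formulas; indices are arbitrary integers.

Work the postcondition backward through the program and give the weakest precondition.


Working backward. After the program, the postcondition ((g + 5 != 7 ==> 3*arr[1] >= 3*tot + tot + 3) ==> arr[tot] + 2*tot - 6 >= 3*lim - 3*tot + 7) <==> (g - 8 != mem[lim + 3] + 8 ==> (!(2*lim + 4 >= g))) must hold; in canonical form it is ((g != 2 ==> 3*arr[1] >= 4*tot + 3) ==> arr[tot] + 5*tot >= 3*lim + 13) <==> (g != mem[lim + 3] + 16 ==> (!(2*lim >= g - 4))).
Before g := 3*lim - 6: ((3*lim != 8 ==> 3*arr[1] >= 4*tot + 3) ==> arr[tot] + 5*tot >= 3*lim + 13) <==> (3*lim != mem[lim + 3] + 22 ==> (!(lim <= 10)))
Before skip: ((3*lim != 8 ==> 3*arr[1] >= 4*tot + 3) ==> arr[tot] + 5*tot >= 3*lim + 13) <==> (3*lim != mem[lim + 3] + 22 ==> (!(lim <= 10)))
Answer: WP = ((3*lim != 8 ==> 3*arr[1] >= 4*tot + 3) ==> arr[tot] + 5*tot >= 3*lim + 13) <==> (3*lim != mem[lim + 3] + 22 ==> (!(lim <= 10)))


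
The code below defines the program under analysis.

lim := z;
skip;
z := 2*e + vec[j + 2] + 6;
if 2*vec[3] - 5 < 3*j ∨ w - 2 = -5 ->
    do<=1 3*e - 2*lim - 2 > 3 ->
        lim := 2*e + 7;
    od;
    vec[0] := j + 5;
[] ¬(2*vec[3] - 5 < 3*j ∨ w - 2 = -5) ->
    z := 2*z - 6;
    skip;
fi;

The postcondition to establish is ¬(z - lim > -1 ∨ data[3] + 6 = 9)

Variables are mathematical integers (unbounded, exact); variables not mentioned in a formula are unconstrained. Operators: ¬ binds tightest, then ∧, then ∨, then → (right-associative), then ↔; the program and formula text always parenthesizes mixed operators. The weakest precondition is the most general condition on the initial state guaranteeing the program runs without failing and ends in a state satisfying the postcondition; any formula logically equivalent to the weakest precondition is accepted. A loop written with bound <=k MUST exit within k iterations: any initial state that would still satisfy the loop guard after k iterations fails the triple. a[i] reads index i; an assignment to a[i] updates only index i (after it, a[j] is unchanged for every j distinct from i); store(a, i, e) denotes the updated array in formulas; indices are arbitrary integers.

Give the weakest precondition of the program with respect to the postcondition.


Working backward. After the program, the postcondition ¬(z - lim > -1 ∨ data[3] + 6 = 9) must hold; in canonical form it is ¬(z > lim - 1 ∨ data[3] = 3).
Then branch requires (3*e > 2*lim + 5 → ((¬(e < -19)) ∧ (¬(z > 2*e + 6 ∨ data[3] = 3)))) ∧ ((¬(3*e > 2*lim + 5)) → (¬(z > lim - 1 ∨ data[3] = 3))); else branch requires ¬(2*z > lim + 5 ∨ data[3] = 3).
Before the if: ((2*vec[3] < 3*j + 5 ∨ w = -3) → ((3*e > 2*lim + 5 → ((¬(e < -19)) ∧ (¬(z > 2*e + 6 ∨ data[3] = 3)))) ∧ ((¬(3*e > 2*lim + 5)) → (¬(z > lim - 1 ∨ data[3] = 3))))) ∧ ((¬(2*vec[3] < 3*j + 5 ∨ w = -3)) → (¬(2*z > lim + 5 ∨ data[3] = 3)))
Before z := 2*e + vec[j + 2] + 6: ((2*vec[3] < 3*j + 5 ∨ w = -3) → ((3*e > 2*lim + 5 → ((¬(e < -19)) ∧ (¬(vec[j + 2] > 0 ∨ data[3] = 3)))) ∧ ((¬(3*e > 2*lim + 5)) → (¬(vec[j + 2] + 2*e > lim - 7 ∨ data[3] = 3))))) ∧ ((¬(2*vec[3] < 3*j + 5 ∨ w = -3)) → (¬(2*vec[j + 2] + 4*e > lim - 7 ∨ data[3] = 3)))
Before skip: ((2*vec[3] < 3*j + 5 ∨ w = -3) → ((3*e > 2*lim + 5 → ((¬(e < -19)) ∧ (¬(vec[j + 2] > 0 ∨ data[3] = 3)))) ∧ ((¬(3*e > 2*lim + 5)) → (¬(vec[j + 2] + 2*e > lim - 7 ∨ data[3] = 3))))) ∧ ((¬(2*vec[3] < 3*j + 5 ∨ w = -3)) → (¬(2*vec[j + 2] + 4*e > lim - 7 ∨ data[3] = 3)))
Before lim := z: ((2*vec[3] < 3*j + 5 ∨ w = -3) → ((3*e > 2*z + 5 → ((¬(e < -19)) ∧ (¬(vec[j + 2] > 0 ∨ data[3] = 3)))) ∧ ((¬(3*e > 2*z + 5)) → (¬(vec[j + 2] + 2*e > z - 7 ∨ data[3] = 3))))) ∧ ((¬(2*vec[3] < 3*j + 5 ∨ w = -3)) → (¬(2*vec[j + 2] + 4*e > z - 7 ∨ data[3] = 3)))
Answer: WP = ((2*vec[3] < 3*j + 5 ∨ w = -3) → ((3*e > 2*z + 5 → ((¬(e < -19)) ∧ (¬(vec[j + 2] > 0 ∨ data[3] = 3)))) ∧ ((¬(3*e > 2*z + 5)) → (¬(vec[j + 2] + 2*e > z - 7 ∨ data[3] = 3))))) ∧ ((¬(2*vec[3] < 3*j + 5 ∨ w = -3)) → (¬(2*vec[j + 2] + 4*e > z - 7 ∨ data[3] = 3)))
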